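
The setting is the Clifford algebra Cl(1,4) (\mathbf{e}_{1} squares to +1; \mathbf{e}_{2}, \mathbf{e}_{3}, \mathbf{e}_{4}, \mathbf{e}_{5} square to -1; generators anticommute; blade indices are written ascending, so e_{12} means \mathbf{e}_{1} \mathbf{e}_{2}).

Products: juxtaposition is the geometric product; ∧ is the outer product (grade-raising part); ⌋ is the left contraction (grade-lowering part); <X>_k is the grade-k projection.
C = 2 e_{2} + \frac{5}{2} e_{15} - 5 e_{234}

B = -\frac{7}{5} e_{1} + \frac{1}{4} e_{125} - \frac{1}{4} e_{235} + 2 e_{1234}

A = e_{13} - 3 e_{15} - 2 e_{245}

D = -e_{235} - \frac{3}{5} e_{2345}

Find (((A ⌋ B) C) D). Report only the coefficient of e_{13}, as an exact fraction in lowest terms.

step 1: \frac{3}{4} e_{2} - 2 e_{24}
step 2: -\frac{3}{2} + 10 e_{3} - 4 e_{4} + \frac{15}{4} e_{34} - \frac{15}{8} e_{125} - 5 e_{1245}
step 3: \frac{39}{8} e_{13} - \frac{31}{4} e_{25} + \frac{31}{8} e_{134} - \frac{9}{10} e_{235} - \frac{39}{4} e_{245} + \frac{49}{10} e_{2345}
Answer: \frac{39}{8}


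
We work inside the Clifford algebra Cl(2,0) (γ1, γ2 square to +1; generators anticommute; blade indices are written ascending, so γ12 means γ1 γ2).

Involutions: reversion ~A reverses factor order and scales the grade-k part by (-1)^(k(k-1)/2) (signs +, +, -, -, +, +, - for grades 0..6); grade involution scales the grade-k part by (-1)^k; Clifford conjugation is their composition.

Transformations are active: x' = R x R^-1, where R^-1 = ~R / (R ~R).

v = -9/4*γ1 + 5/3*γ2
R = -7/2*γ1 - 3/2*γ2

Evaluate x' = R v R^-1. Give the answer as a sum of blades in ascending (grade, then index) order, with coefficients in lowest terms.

~R = -7/2*γ1 - 3/2*γ2, and R ~R = 29/2, so R^-1 = ~R / (29/2).
R v = 43/8 - 221/24*γ12
Answer: -10/29*γ1 - 967/348*γ2


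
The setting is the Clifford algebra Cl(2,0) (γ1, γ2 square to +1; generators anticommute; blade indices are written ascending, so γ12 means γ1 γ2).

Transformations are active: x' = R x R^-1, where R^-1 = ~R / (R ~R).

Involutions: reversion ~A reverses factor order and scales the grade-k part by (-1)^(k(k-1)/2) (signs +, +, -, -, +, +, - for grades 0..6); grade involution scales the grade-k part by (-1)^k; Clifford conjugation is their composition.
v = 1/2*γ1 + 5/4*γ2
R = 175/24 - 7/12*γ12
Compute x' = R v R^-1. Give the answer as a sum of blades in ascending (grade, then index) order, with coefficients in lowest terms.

~R = 175/24 + 7/12*γ12, and R ~R = 30821/576, so R^-1 = ~R / (30821/576).
R v = 35/12*γ1 + 301/32*γ2
Answer: 371/1258*γ1 + 3305/2516*γ2


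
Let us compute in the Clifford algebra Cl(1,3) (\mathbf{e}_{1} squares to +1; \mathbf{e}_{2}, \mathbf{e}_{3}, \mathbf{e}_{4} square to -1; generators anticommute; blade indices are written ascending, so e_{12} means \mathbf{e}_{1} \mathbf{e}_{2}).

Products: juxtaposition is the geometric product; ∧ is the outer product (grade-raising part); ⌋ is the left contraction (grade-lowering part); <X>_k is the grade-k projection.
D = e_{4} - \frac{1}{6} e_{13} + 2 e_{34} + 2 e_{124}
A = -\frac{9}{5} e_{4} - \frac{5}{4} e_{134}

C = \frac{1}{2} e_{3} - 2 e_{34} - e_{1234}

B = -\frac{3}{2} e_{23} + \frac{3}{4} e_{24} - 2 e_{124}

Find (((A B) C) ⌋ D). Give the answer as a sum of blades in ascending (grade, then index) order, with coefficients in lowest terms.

step 1: -\frac{27}{20} e_{2} - \frac{18}{5} e_{12} - \frac{5}{2} e_{23} + \frac{15}{16} e_{123} + \frac{15}{8} e_{124} + \frac{27}{10} e_{234}
step 2: \frac{27}{10} e_{1} + \frac{133}{20} e_{2} - \frac{15}{8} e_{3} + \frac{15}{16} e_{4} - \frac{15}{32} e_{12} - \frac{5}{2} e_{14} - \frac{27}{40} e_{23} - \frac{73}{20} e_{24} + \frac{18}{5} e_{34} - \frac{111}{20} e_{123} + \frac{15}{8} e_{124} + \frac{27}{20} e_{134} + \frac{27}{10} e_{234} + \frac{501}{80} e_{1234}
step 3: -\frac{951}{80} + \frac{609}{80} e_{1} + 5 e_{2} + \frac{57}{40} e_{3} + \frac{45}{16} e_{4} - \frac{15}{8} e_{12} + \frac{133}{10} e_{14} + \frac{27}{5} e_{24}
Answer: -\frac{951}{80} + \frac{609}{80} e_{1} + 5 e_{2} + \frac{57}{40} e_{3} + \frac{45}{16} e_{4} - \frac{15}{8} e_{12} + \frac{133}{10} e_{14} + \frac{27}{5} e_{24}


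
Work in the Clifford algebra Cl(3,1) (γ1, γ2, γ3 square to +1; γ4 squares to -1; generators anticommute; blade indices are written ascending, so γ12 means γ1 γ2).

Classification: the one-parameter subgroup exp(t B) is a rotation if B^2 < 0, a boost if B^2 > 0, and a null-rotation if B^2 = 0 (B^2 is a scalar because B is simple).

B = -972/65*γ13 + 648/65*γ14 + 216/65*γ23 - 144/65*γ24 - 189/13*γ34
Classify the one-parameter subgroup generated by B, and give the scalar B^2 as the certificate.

B^2 term by term: the squares give (-972/65)^2*(γ13)^2 + (648/65)^2*(γ14)^2 + (216/65)^2*(γ23)^2 + (-144/65)^2*(γ24)^2 + (-189/13)^2*(γ34)^2 = 944784/4225*(-1) + 419904/4225*(+1) + 46656/4225*(-1) + 20736/4225*(+1) + 35721/169*(+1) = 81 (each basis 2-blade squares to minus the product of its generators' squares); cross terms between blades sharing an index anticommute and cancel; the commuting (index-disjoint) pairs give grade-4 terms 2*c*c'*(blade product), which cancel blade by blade — γ1234: -279936/4225 + 279936/4225 = 0 — confirming B is simple. So B^2 = 81.
Answer: boost, certificate B^2 = 81. B^2 = 81 is basis-independent, so its sign is the whole story.


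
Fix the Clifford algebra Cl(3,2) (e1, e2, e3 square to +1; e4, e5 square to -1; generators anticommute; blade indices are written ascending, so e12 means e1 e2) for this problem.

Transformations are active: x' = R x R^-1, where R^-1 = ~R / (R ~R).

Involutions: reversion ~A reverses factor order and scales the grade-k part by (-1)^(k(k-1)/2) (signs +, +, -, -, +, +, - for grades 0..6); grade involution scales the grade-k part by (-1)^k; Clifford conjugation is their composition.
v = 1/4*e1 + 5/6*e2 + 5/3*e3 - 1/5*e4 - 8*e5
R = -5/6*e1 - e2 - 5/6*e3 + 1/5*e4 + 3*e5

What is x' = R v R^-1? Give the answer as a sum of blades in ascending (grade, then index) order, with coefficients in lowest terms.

~R = -5/6*e1 - e2 - 5/6*e3 + 1/5*e4 + 3*e5, and R ~R = -2993/450, so R^-1 = ~R / (-2993/450).
R v = 38897/1800 - 4/9*e12 - 85/72*e13 + 7/60*e14 + 71/12*e15 - 35/36*e23 + 1/30*e24 + 11/2*e25 - 1/6*e34 + 5/3*e35 - e45
Answer: 92753/17958*e1 + 50863/8979*e2 + 44875/11972*e3 - 32911/29930*e4 - 68803/5986*e5


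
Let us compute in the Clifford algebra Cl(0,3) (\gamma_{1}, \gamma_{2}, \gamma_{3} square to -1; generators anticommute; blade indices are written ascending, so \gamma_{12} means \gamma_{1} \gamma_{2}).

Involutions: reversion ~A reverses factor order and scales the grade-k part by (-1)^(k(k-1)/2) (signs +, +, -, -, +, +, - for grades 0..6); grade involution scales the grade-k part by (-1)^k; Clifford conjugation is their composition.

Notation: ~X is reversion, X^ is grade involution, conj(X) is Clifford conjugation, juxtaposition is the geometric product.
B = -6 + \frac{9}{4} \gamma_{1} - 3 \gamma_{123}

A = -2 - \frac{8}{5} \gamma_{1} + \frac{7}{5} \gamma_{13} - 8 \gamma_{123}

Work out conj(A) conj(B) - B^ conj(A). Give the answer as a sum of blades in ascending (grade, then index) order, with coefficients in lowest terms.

first term: \frac{198}{5} - \frac{51}{10} \gamma_{1} + \frac{21}{5} \gamma_{2} + \frac{63}{20} \gamma_{3} + \frac{42}{5} \gamma_{13} - \frac{66}{5} \gamma_{23} + 54 \gamma_{123}
second term: -\frac{42}{5} - \frac{51}{10} \gamma_{1} - \frac{21}{5} \gamma_{2} - \frac{63}{20} \gamma_{3} + \frac{42}{5} \gamma_{13} - \frac{114}{5} \gamma_{23} + 42 \gamma_{123}
Answer: 48 + \frac{42}{5} \gamma_{2} + \frac{63}{10} \gamma_{3} + \frac{48}{5} \gamma_{23} + 12 \gamma_{123}


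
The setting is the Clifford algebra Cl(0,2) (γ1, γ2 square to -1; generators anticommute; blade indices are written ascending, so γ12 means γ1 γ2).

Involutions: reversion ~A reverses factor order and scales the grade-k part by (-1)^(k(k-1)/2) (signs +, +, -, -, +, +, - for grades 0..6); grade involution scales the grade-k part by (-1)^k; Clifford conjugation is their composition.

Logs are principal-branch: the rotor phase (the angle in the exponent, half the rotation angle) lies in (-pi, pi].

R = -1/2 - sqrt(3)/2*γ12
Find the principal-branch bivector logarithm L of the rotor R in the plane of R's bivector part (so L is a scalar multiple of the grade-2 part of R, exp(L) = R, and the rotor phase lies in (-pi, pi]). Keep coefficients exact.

The scalar part of R is -1/2, and that scalar determines the rotor phase on the principal branch; recovering the unit plane as bivector-part over sine of the phase gives L = phase * plane.
Concretely: cos(phase) = -1/2 gives phase = ±2*pi/3, and since phase/sin(phase) is even the sign is immaterial: L = (phase/sin(phase)) * <R>_2 = (4*sqrt(3)*pi/9) * <R>_2.
Answer: -2*pi/3*γ12


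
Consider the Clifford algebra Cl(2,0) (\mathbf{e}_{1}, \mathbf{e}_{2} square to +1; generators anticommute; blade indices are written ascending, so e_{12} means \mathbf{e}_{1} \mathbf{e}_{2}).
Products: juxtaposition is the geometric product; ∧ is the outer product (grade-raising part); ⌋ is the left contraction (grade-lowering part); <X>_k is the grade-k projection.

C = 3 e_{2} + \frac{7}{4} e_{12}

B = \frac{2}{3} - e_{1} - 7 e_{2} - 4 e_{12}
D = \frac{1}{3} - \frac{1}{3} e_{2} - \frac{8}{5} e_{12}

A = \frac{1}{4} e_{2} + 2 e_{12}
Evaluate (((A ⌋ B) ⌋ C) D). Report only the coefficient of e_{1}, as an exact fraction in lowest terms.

step 1: \frac{25}{4} + e_{1}
step 2: \frac{41}{2} e_{2} + \frac{175}{16} e_{12}
step 3: \frac{32}{3} + \frac{6997}{240} e_{1} + \frac{41}{6} e_{2} + \frac{175}{48} e_{12}
Answer: \frac{6997}{240}


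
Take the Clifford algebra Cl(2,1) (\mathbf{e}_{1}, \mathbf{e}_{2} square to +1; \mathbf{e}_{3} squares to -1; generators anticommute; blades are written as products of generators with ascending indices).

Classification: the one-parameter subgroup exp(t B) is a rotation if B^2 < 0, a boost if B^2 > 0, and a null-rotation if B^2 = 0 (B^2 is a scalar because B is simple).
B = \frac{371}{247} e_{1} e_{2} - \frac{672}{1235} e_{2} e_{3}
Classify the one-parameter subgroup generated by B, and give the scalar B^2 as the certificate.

B^2 term by term: the squares give (\frac{371}{247})^2*(e_{1} e_{2})^2 + (-\frac{672}{1235})^2*(e_{2} e_{3})^2 = \frac{137641}{61009}*(-1) + \frac{451584}{1525225}*(+1) = -\frac{49}{25} (each basis 2-blade squares to minus the product of its generators' squares); cross terms between blades sharing an index anticommute and cancel. So B^2 = -\frac{49}{25}.
Answer: rotation, certificate B^2 = -\frac{49}{25}. One invariant decides it: the square -\frac{49}{25} survives every conjugation, and its sign is exactly the classification.


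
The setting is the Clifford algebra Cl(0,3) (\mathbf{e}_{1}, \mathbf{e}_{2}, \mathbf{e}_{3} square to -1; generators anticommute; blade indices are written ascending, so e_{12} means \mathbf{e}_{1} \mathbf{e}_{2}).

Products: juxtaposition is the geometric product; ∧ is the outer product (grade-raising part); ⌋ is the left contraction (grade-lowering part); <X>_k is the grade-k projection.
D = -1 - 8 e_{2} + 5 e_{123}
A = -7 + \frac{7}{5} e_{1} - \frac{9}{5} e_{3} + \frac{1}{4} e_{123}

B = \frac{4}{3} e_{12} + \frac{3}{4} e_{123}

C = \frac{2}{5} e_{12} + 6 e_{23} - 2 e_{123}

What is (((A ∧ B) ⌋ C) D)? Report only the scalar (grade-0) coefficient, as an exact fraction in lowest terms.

step 1: -\frac{28}{3} e_{12} - \frac{153}{20} e_{123}
step 2: \frac{571}{30} - \frac{56}{3} e_{3}
step 3: -\frac{571}{30} - \frac{2284}{15} e_{2} + \frac{56}{3} e_{3} + \frac{280}{3} e_{12} - \frac{448}{3} e_{23} + \frac{571}{6} e_{123}
Answer: -\frac{571}{30}


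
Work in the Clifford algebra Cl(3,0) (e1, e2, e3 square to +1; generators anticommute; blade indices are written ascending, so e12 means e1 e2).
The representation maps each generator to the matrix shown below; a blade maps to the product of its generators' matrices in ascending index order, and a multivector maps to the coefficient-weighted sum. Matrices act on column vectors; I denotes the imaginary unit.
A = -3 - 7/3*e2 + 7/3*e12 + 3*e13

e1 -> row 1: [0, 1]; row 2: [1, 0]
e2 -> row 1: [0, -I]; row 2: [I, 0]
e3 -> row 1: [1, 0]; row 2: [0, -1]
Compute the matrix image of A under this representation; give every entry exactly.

Bivector images (products of the table entries): rho(e12) = rho(e1)rho(e2) = row 1: [I, 0]; row 2: [0, -I]; rho(e13) = rho(e1)rho(e3) = row 1: [0, -1]; row 2: [1, 0].
M = (-3)*1 + (-7/3)*rho(e2) + (7/3)*rho(e12) + (3)*rho(e13), summed entrywise (1 is the identity matrix):
Answer: row 1: [-3 + 7*I/3, -3 + 7*I/3]; row 2: [3 - 7*I/3, -3 - 7*I/3]


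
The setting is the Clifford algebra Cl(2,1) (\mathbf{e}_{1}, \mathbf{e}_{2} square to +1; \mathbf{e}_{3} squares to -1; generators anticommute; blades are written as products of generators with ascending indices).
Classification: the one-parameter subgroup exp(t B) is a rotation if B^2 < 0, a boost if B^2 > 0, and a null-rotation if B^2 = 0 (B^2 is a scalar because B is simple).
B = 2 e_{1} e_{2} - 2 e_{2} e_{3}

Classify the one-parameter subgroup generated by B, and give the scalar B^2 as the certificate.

B^2 term by term: the squares give (2)^2*(e_{1} e_{2})^2 + (-2)^2*(e_{2} e_{3})^2 = 4*(-1) + 4*(+1) = 0 (each basis 2-blade squares to minus the product of its generators' squares); cross terms between blades sharing an index anticommute and cancel. So B^2 = 0.
Answer: null-rotation, certificate B^2 = 0. Why this suffices: the scalar 0 survives any versor conjugation, so its sign alone determines the class however B is presented.


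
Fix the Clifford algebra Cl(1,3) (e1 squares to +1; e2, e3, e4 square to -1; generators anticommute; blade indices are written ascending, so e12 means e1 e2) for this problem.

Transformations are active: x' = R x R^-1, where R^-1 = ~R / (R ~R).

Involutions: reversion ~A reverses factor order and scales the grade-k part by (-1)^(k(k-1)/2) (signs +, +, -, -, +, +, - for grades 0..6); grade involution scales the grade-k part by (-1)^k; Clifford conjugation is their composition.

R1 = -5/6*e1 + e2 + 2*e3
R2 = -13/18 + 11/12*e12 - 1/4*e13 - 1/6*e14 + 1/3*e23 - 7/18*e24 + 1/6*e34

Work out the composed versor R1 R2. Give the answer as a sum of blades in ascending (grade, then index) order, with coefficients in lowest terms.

Distribute over the terms of R1 (each basis-blade product reordered to ascending indices, repeated generators contracted through their squares):
(-5/6*e1) R2 = 65/108*e1 - 55/72*e2 + 5/24*e3 + 5/36*e4 - 5/18*e123 + 35/108*e124 - 5/36*e134
(e2) R2 = 11/12*e1 - 13/18*e2 - 1/3*e3 + 7/18*e4 + 1/4*e123 + 1/6*e124 + 1/6*e234
(2*e3) R2 = -1/2*e1 + 2/3*e2 - 13/9*e3 - 1/3*e4 + 11/6*e123 + 1/3*e134 + 7/9*e234
Summing the partial products and collecting blades:
Answer: 55/54*e1 - 59/72*e2 - 113/72*e3 + 7/36*e4 + 65/36*e123 + 53/108*e124 + 7/36*e134 + 17/18*e234


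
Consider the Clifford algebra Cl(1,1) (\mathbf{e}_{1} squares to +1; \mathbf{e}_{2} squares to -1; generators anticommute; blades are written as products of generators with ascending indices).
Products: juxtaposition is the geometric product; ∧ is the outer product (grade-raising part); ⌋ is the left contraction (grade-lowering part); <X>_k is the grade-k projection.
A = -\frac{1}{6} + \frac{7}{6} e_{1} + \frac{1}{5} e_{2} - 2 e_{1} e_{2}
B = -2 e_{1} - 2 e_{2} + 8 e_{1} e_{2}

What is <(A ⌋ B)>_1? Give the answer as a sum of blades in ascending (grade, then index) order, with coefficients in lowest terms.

step 1: -\frac{269}{15} + \frac{29}{15} e_{1} + \frac{29}{3} e_{2} - \frac{4}{3} e_{1} e_{2}
step 2: \frac{29}{15} e_{1} + \frac{29}{3} e_{2}
Answer: \frac{29}{15} e_{1} + \frac{29}{3} e_{2}


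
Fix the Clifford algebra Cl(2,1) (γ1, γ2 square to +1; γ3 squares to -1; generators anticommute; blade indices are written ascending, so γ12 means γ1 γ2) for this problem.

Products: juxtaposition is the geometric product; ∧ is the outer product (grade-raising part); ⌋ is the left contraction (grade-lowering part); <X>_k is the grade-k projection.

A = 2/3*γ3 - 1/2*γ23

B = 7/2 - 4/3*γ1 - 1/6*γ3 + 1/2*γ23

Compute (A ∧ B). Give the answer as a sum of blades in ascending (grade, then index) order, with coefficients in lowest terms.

step 1: 7/3*γ3 + 8/9*γ13 - 7/4*γ23 + 2/3*γ123
Answer: 7/3*γ3 + 8/9*γ13 - 7/4*γ23 + 2/3*γ123


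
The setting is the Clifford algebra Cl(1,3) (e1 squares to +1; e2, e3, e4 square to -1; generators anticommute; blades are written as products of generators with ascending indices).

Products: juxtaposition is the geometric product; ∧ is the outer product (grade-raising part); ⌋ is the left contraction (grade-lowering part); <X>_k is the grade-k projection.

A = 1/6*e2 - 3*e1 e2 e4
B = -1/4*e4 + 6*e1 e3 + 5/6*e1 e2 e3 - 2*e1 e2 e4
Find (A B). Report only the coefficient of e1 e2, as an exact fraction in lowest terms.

step 1: -6 - 3/4*e1 e2 + 5/36*e1 e3 - 1/3*e1 e4 - 1/24*e2 e4 + 5/2*e3 e4 - e1 e2 e3 + 18*e2 e3 e4
Answer: -3/4


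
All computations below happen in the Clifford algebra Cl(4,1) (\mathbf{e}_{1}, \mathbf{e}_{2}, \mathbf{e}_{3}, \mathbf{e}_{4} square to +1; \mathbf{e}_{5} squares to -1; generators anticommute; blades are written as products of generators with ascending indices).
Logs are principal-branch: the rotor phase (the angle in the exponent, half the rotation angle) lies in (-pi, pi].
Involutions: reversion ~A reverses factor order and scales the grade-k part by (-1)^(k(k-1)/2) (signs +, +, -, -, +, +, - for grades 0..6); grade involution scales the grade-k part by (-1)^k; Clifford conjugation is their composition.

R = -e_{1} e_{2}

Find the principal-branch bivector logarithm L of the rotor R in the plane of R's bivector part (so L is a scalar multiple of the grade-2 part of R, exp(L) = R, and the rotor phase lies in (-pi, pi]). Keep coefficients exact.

The scalar part of R is 0, so the principal-branch rotor phase is pinned; divide the bivector part by its sine to get the unit plane — L is the phase times that plane.
Concretely: cos(phase) = 0 gives phase = ±\frac{\pi}{2}, and since phase/sin(phase) is even the sign is immaterial: L = (phase/sin(phase)) * <R>_2 = (\frac{\pi}{2}) * <R>_2.
Answer: - \frac{\pi}{2} e_{1} e_{2}


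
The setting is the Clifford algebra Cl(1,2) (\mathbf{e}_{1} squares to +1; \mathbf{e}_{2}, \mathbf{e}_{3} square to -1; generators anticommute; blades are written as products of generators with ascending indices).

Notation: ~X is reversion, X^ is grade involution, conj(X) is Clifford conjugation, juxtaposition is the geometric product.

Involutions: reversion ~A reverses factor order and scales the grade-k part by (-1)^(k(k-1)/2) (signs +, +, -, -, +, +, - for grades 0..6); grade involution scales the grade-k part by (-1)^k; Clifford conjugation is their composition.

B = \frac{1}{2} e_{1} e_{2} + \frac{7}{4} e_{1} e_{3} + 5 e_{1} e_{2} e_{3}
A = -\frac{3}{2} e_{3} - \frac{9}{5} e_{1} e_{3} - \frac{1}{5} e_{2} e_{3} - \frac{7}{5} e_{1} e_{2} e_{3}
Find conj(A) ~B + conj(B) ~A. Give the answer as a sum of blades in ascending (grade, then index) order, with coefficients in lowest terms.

first term: -\frac{203}{20} - \frac{13}{8} e_{1} + \frac{131}{20} e_{2} + \frac{7}{10} e_{3} + \frac{157}{20} e_{1} e_{2} - \frac{1}{10} e_{1} e_{3} - \frac{9}{10} e_{2} e_{3} - \frac{3}{4} e_{1} e_{2} e_{3}
second term: -\frac{203}{20} - \frac{29}{8} e_{1} - \frac{131}{20} e_{2} - \frac{7}{10} e_{3} + \frac{143}{20} e_{1} e_{2} + \frac{1}{10} e_{1} e_{3} + \frac{9}{10} e_{2} e_{3} + \frac{3}{4} e_{1} e_{2} e_{3}
Answer: -\frac{203}{10} - \frac{21}{4} e_{1} + 15 e_{1} e_{2}


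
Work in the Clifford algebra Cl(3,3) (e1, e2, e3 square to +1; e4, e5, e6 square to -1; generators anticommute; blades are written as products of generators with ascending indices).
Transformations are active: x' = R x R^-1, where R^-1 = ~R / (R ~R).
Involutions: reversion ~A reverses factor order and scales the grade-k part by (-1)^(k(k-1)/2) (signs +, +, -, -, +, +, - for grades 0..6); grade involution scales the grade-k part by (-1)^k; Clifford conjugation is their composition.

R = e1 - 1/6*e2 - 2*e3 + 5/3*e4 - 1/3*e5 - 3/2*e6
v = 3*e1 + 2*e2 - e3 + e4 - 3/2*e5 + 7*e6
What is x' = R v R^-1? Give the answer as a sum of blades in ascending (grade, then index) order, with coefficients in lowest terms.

~R = e1 - 1/6*e2 - 2*e3 + 5/3*e4 - 1/3*e5 - 3/2*e6, and R ~R = -1/9, so R^-1 = ~R / (-1/9).
R v = 13 + 5/2*e1 e2 + 5*e1 e3 - 4*e1 e4 - 1/2*e1 e5 + 23/2*e1 e6 + 25/6*e2 e3 - 7/2*e2 e4 + 11/12*e2 e5 + 11/6*e2 e6 - 1/3*e3 e4 + 8/3*e3 e5 - 31/2*e3 e6 - 13/6*e4 e5 + 79/6*e4 e6 - 55/12*e5 e6
Answer: -237*e1 + 37*e2 + 469*e3 - 391*e4 + 159/2*e5 + 344*e6


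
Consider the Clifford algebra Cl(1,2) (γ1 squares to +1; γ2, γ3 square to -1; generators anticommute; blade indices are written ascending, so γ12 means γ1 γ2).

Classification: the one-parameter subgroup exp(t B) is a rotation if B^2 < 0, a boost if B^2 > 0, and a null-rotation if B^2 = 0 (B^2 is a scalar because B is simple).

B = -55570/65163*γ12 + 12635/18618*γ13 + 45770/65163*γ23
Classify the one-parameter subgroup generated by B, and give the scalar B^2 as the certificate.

B^2 term by term: the squares give (-55570/65163)^2*(γ12)^2 + (12635/18618)^2*(γ13)^2 + (45770/65163)^2*(γ23)^2 = 3088024900/4246216569*(+1) + 159643225/346629924*(+1) + 2094892900/4246216569*(-1) = 25/36 (each basis 2-blade squares to minus the product of its generators' squares); cross terms between blades sharing an index anticommute and cancel. So B^2 = 25/36.
Answer: boost, certificate B^2 = 25/36. Why this suffices: the scalar 25/36 survives any versor conjugation, so its sign alone determines the class however B is presented.


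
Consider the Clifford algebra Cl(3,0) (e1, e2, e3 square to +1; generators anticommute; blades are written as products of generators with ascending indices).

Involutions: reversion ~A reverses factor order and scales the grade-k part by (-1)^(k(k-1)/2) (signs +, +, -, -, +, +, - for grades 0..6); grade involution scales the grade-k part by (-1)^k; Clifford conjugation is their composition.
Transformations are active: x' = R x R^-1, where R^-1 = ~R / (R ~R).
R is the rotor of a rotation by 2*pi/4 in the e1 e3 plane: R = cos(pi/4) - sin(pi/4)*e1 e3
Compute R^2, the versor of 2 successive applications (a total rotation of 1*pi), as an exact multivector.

Because a rotor carries half the rotation angle, composing 2 copies of this e1 e3-plane rotor multiplies the phase: 2*(pi/4) = pi/2, hence R^2 = cos(pi/2) - sin(pi/2)*e1 e3.
cos(pi/2) = 0 and sin(pi/2) = 1, so R^2 = -e1 e3. The net rotation is 1*pi; the rotor keeps the half-angle phase exactly.
Answer: -e1 e3


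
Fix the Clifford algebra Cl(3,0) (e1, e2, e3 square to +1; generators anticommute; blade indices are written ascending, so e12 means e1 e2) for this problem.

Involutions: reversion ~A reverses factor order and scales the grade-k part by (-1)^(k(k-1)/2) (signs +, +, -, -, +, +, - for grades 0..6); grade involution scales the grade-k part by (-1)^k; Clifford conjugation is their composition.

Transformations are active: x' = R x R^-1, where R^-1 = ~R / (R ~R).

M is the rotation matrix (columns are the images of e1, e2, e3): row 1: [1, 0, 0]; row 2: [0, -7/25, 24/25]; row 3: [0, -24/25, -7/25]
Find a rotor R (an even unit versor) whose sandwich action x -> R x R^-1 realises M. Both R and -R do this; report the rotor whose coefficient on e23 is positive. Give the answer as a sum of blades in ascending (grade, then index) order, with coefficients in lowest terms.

Method: write R = a + b12*e12 + b13*e13 + b23*e23 with a^2 + b12^2 + b13^2 + b23^2 = 1 (so R^-1 = ~R). Expanding the columns R e_j ~R gives tr M = 4a^2 - 1 and, from the antisymmetric part, M21 - M12 = -4a*b12, M13 - M31 = 4a*b13, M32 - M23 = -4a*b23.
Here tr M = 11/25, so a^2 = (1 + tr M)/4 = 9/25 and a = ±3/5. Taking a = 3/5: M21 - M12 = 0, M13 - M31 = 0, M32 - M23 = -48/25, giving b12 = 0, b13 = 0, b23 = 4/5, i.e. R = 3/5 + 4/5*e23.
Its e23 coefficient is already positive.
Answer: 3/5 + 4/5*e23. Sheet selection: the two-to-one cover makes ±R indistinguishable at the matrix level (trace 11/25), so uniqueness comes from the required sign on e23.


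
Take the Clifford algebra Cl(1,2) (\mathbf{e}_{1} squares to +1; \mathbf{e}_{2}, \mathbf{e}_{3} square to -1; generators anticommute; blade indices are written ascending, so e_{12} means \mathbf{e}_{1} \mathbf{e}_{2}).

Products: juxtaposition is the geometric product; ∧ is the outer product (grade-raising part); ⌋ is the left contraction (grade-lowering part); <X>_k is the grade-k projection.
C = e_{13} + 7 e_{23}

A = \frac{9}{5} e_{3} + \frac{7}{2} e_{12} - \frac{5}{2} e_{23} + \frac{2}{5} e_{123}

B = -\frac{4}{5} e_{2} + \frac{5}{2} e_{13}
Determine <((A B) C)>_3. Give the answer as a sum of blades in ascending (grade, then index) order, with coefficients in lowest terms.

step 1: \frac{73}{10} e_{1} - e_{2} + 2 e_{3} + \frac{25}{4} e_{12} - \frac{8}{25} e_{13} - \frac{731}{100} e_{23}
step 2: \frac{1017}{20} + 2 e_{1} + 14 e_{2} + \frac{143}{10} e_{3} + \frac{507}{100} e_{12} - \frac{175}{4} e_{13} - \frac{25}{4} e_{23} + \frac{521}{10} e_{123}
step 3: \frac{521}{10} e_{123}
Answer: \frac{521}{10} e_{123}


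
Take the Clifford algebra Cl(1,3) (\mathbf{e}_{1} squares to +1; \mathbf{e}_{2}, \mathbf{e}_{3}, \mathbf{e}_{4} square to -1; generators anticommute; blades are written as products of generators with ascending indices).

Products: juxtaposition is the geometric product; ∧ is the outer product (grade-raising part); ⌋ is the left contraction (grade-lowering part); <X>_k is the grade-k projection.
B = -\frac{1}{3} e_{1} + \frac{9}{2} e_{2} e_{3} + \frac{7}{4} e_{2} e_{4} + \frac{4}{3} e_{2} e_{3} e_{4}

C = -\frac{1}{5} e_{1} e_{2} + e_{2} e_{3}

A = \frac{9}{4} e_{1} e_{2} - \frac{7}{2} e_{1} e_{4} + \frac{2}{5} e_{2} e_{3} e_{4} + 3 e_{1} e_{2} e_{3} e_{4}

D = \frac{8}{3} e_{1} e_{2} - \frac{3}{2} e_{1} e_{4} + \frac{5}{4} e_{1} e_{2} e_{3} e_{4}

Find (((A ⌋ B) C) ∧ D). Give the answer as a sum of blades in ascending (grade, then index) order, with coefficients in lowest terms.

step 1: \frac{8}{15}
step 2: -\frac{8}{75} e_{1} e_{2} + \frac{8}{15} e_{2} e_{3}
step 3: -\frac{4}{5} e_{1} e_{2} e_{3} e_{4}
Answer: -\frac{4}{5} e_{1} e_{2} e_{3} e_{4}


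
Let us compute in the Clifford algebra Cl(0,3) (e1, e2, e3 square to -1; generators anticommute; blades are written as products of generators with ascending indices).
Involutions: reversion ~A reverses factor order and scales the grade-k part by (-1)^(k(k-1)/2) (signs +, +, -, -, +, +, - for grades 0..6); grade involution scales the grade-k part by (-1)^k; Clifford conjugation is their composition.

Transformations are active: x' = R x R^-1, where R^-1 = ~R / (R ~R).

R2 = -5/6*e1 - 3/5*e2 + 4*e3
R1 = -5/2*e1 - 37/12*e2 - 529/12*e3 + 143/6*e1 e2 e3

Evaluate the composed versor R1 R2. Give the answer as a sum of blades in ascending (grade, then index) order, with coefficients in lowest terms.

Distribute over the terms of R2 (each basis-blade product reordered to ascending indices, repeated generators contracted through their squares):
R1 (-5/6*e1) = -25/12 - 185/72*e1 e2 - 2645/72*e1 e3 + 715/36*e2 e3
R1 (-3/5*e2) = -37/20 + 3/2*e1 e2 - 143/10*e1 e3 - 529/20*e2 e3
R1 (4*e3) = 529/3 - 286/3*e1 e2 - 10*e1 e3 - 37/3*e2 e3
Summing the partial products and collecting blades:
Answer: 862/5 - 6941/72*e1 e2 - 21973/360*e1 e3 - 1703/90*e2 e3


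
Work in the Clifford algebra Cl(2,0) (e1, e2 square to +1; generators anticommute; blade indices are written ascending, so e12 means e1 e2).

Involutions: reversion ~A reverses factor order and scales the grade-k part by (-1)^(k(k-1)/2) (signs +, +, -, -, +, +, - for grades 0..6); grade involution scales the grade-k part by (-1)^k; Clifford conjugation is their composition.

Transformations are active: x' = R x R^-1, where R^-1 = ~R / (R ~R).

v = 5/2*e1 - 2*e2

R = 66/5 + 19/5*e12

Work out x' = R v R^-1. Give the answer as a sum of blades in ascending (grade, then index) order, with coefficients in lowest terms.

~R = 66/5 - 19/5*e12, and R ~R = 4717/25, so R^-1 = ~R / (4717/25).
R v = 127/5*e1 - 359/10*e2
Answer: 9943/9434*e1 - 14260/4717*e2


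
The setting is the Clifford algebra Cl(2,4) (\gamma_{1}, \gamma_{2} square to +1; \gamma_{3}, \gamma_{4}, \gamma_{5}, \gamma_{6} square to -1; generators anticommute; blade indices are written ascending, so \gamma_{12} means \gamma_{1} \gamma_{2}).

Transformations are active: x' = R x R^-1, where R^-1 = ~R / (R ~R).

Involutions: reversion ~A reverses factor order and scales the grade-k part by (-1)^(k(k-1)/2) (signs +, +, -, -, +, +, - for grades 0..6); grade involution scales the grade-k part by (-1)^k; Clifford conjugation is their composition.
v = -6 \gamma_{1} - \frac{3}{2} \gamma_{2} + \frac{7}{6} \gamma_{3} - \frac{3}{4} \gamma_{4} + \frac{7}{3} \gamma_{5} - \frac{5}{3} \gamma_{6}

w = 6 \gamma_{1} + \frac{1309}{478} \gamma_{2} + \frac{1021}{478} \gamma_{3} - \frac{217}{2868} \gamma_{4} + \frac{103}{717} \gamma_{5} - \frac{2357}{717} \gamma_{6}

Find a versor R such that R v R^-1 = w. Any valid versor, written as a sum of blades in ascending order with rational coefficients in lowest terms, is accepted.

A norm check does it: q(v) = q(w) = \frac{1349}{48}, hence R = v + w = \frac{296}{239} \gamma_{2} + \frac{2368}{717} \gamma_{3} - \frac{592}{717} \gamma_{4} + \frac{592}{239} \gamma_{5} - \frac{1184}{239} \gamma_{6} realises the map — parallel part kept, (v - w)/2 negated, v carried to w.
Answer: \frac{296}{239} \gamma_{2} + \frac{2368}{717} \gamma_{3} - \frac{592}{717} \gamma_{4} + \frac{592}{239} \gamma_{5} - \frac{1184}{239} \gamma_{6}


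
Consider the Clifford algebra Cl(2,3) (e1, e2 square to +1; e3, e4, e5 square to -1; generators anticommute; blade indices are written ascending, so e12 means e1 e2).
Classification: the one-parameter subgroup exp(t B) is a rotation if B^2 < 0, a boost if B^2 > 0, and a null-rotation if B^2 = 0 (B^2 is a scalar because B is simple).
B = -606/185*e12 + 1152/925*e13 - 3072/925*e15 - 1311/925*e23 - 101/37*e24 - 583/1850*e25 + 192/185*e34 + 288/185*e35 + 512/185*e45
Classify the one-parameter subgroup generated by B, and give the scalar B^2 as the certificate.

B^2 term by term: the squares give (-606/185)^2*(e12)^2 + (1152/925)^2*(e13)^2 + (-3072/925)^2*(e15)^2 + (-1311/925)^2*(e23)^2 + (-101/37)^2*(e24)^2 + (-583/1850)^2*(e25)^2 + (192/185)^2*(e34)^2 + (288/185)^2*(e35)^2 + (512/185)^2*(e45)^2 = 367236/34225*(-1) + 1327104/855625*(+1) + 9437184/855625*(+1) + 1718721/855625*(+1) + 10201/1369*(+1) + 339889/3422500*(+1) + 36864/34225*(-1) + 82944/34225*(-1) + 262144/34225*(-1) = 1/4 (each basis 2-blade squares to minus the product of its generators' squares); cross terms between blades sharing an index anticommute and cancel; the commuting (index-disjoint) pairs give grade-4 terms 2*c*c'*(blade product), which cancel blade by blade — e1234: -232704/34225 + 232704/34225 = 0; e1235: -349056/34225 + 671616/855625 + 8054784/855625 = 0; e1245: -620544/34225 + 620544/34225 = 0; e1345: 1179648/171125 - 1179648/171125 = 0; e2345: -1342464/171125 + 58176/6845 - 111936/171125 = 0 — confirming B is simple. So B^2 = 1/4.
Answer: boost, certificate B^2 = 1/4. Note: conjugating B changes its blade decomposition but never the scalar B^2 = 1/4, whose sign settles the classification.


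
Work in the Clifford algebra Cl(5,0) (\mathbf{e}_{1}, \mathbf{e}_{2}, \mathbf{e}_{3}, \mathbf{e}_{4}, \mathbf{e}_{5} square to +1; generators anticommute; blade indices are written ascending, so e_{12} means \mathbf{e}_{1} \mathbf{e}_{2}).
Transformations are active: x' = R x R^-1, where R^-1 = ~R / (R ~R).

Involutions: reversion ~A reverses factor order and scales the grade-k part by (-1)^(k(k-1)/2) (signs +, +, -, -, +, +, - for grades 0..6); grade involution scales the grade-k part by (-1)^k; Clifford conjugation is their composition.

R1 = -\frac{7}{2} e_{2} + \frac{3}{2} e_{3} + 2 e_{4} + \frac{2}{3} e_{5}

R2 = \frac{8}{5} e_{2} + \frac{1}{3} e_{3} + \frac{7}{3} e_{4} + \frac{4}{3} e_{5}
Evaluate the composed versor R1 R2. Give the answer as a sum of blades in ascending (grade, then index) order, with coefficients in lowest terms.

Distribute over the terms of R1 (each basis-blade product reordered to ascending indices, repeated generators contracted through their squares):
(-\frac{7}{2} e_{2}) R2 = -\frac{28}{5} - \frac{7}{6} e_{23} - \frac{49}{6} e_{24} - \frac{14}{3} e_{25}
(\frac{3}{2} e_{3}) R2 = \frac{1}{2} - \frac{12}{5} e_{23} + \frac{7}{2} e_{34} + 2 e_{35}
(2 e_{4}) R2 = \frac{14}{3} - \frac{16}{5} e_{24} - \frac{2}{3} e_{34} + \frac{8}{3} e_{45}
(\frac{2}{3} e_{5}) R2 = \frac{8}{9} - \frac{16}{15} e_{25} - \frac{2}{9} e_{35} - \frac{14}{9} e_{45}
Summing the partial products and collecting blades:
Answer: \frac{41}{90} - \frac{107}{30} e_{23} - \frac{341}{30} e_{24} - \frac{86}{15} e_{25} + \frac{17}{6} e_{34} + \frac{16}{9} e_{35} + \frac{10}{9} e_{45}


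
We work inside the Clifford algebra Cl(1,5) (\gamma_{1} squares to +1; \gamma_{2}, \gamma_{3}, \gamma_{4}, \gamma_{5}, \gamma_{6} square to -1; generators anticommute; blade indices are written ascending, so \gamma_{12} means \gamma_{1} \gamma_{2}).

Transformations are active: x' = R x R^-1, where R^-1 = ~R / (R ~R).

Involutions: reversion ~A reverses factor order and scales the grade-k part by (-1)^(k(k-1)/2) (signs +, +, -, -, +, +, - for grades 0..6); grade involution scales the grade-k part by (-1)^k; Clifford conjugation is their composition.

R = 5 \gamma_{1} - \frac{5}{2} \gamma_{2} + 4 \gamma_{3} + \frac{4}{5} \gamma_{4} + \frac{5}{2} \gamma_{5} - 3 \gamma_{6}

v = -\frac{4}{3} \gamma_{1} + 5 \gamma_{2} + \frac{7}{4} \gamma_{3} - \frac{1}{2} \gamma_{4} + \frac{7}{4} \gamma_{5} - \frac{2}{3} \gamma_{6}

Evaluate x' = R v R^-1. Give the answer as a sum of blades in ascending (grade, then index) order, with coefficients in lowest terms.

~R = 5 \gamma_{1} - \frac{5}{2} \gamma_{2} + 4 \gamma_{3} + \frac{4}{5} \gamma_{4} + \frac{5}{2} \gamma_{5} - 3 \gamma_{6}, and R ~R = -\frac{657}{50}, so R^-1 = ~R / (-\frac{657}{50}).
R v = -\frac{857}{120} + \frac{65}{3} \gamma_{12} + \frac{169}{12} \gamma_{13} - \frac{43}{30} \gamma_{14} + \frac{145}{12} \gamma_{15} - \frac{22}{3} \gamma_{16} - \frac{195}{8} \gamma_{23} - \frac{11}{4} \gamma_{24} - \frac{135}{8} \gamma_{25} + \frac{50}{3} \gamma_{26} - \frac{17}{5} \gamma_{34} + \frac{21}{8} \gamma_{35} + \frac{31}{12} \gamma_{36} + \frac{53}{20} \gamma_{45} - \frac{61}{30} \gamma_{46} + \frac{43}{12} \gamma_{56}
Answer: \frac{26681}{3942} \gamma_{1} - \frac{60845}{7884} \gamma_{2} + \frac{20483}{7884} \gamma_{3} + \frac{5399}{3942} \gamma_{4} + \frac{1907}{1971} \gamma_{5} - \frac{3409}{1314} \gamma_{6}


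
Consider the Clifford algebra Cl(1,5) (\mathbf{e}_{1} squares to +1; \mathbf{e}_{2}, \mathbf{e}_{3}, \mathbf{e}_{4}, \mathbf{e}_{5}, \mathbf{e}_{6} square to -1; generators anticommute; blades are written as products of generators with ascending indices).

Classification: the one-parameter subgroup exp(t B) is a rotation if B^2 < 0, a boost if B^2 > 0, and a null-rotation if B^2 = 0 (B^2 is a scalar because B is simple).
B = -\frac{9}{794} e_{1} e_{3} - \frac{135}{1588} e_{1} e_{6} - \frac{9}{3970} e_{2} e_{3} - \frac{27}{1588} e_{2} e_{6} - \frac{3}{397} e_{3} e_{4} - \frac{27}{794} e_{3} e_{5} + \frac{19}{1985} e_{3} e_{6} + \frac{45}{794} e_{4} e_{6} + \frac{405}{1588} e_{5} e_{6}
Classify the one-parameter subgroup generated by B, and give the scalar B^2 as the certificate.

B^2 term by term: the squares give (-\frac{9}{794})^2*(e_{1} e_{3})^2 + (-\frac{135}{1588})^2*(e_{1} e_{6})^2 + (-\frac{9}{3970})^2*(e_{2} e_{3})^2 + (-\frac{27}{1588})^2*(e_{2} e_{6})^2 + (-\frac{3}{397})^2*(e_{3} e_{4})^2 + (-\frac{27}{794})^2*(e_{3} e_{5})^2 + (\frac{19}{1985})^2*(e_{3} e_{6})^2 + (\frac{45}{794})^2*(e_{4} e_{6})^2 + (\frac{405}{1588})^2*(e_{5} e_{6})^2 = \frac{81}{630436}*(+1) + \frac{18225}{2521744}*(+1) + \frac{81}{15760900}*(-1) + \frac{729}{2521744}*(-1) + \frac{9}{157609}*(-1) + \frac{729}{630436}*(-1) + \frac{361}{3940225}*(-1) + \frac{2025}{630436}*(-1) + \frac{164025}{2521744}*(-1) = -\frac{1}{16} (each basis 2-blade squares to minus the product of its generators' squares); cross terms between blades sharing an index anticommute and cancel; the commuting (index-disjoint) pairs give grade-4 terms 2*c*c'*(blade product), which cancel blade by blade — e_{1} e_{2} e_{3} e_{6}: -\frac{243}{630436} + \frac{243}{630436} = 0; e_{1} e_{3} e_{4} e_{6}: -\frac{405}{315218} + \frac{405}{315218} = 0; e_{1} e_{3} e_{5} e_{6}: -\frac{3645}{630436} + \frac{3645}{630436} = 0; e_{2} e_{3} e_{4} e_{6}: -\frac{81}{315218} + \frac{81}{315218} = 0; e_{2} e_{3} e_{5} e_{6}: -\frac{729}{630436} + \frac{729}{630436} = 0; e_{3} e_{4} e_{5} e_{6}: -\frac{1215}{315218} + \frac{1215}{315218} = 0 — confirming B is simple. So B^2 = -\frac{1}{16}.
Answer: rotation, certificate B^2 = -\frac{1}{16}. The invariant at work: B^2 = -\frac{1}{16} is unchanged by conjugation, hence its sign classifies the subgroup whatever basis B is written in.


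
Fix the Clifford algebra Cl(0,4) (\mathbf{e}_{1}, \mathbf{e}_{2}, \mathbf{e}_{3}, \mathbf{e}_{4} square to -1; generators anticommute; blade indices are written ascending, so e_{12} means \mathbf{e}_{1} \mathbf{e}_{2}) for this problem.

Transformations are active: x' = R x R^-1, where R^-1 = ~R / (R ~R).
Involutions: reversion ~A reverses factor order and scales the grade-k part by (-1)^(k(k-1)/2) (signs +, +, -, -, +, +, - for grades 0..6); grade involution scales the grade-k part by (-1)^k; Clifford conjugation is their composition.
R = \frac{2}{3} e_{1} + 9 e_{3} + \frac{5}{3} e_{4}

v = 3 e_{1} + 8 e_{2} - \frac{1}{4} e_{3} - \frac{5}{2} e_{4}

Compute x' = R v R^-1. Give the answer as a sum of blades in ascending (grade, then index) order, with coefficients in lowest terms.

~R = \frac{2}{3} e_{1} + 9 e_{3} + \frac{5}{3} e_{4}, and R ~R = -\frac{758}{9}, so R^-1 = ~R / (-\frac{758}{9}).
R v = \frac{53}{12} + \frac{16}{3} e_{12} - \frac{163}{6} e_{13} - \frac{20}{3} e_{14} - 72 e_{23} - \frac{40}{3} e_{24} - \frac{265}{12} e_{34}
Answer: -\frac{2327}{758} e_{1} - 8 e_{2} - \frac{263}{379} e_{3} + \frac{3525}{1516} e_{4}


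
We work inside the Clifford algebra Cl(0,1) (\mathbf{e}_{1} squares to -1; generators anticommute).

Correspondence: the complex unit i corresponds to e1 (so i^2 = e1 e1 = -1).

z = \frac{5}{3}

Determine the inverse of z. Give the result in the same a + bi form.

In blades: z = \frac{5}{3}.
With qbar = \frac{5}{3} (scalar fixed, mapped units negated), z qbar = \frac{25}{9} (the sum of squared coefficients), so z^-1 = qbar / (\frac{25}{9}) = \frac{3}{5}; translating back:
Answer: \frac{3}{5}


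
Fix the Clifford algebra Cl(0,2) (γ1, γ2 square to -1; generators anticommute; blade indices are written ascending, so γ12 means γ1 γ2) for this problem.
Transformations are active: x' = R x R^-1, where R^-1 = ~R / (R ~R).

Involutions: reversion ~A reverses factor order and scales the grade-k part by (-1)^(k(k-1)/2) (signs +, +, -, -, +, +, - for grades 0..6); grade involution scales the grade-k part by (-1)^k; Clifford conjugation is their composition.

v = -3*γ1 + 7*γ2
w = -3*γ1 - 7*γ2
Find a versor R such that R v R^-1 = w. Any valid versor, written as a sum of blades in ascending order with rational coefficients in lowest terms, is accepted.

Since q(v) = q(w) = -58, the sum R = v + w = -6*γ1 does the job whenever invertible.
Answer: -6*γ1


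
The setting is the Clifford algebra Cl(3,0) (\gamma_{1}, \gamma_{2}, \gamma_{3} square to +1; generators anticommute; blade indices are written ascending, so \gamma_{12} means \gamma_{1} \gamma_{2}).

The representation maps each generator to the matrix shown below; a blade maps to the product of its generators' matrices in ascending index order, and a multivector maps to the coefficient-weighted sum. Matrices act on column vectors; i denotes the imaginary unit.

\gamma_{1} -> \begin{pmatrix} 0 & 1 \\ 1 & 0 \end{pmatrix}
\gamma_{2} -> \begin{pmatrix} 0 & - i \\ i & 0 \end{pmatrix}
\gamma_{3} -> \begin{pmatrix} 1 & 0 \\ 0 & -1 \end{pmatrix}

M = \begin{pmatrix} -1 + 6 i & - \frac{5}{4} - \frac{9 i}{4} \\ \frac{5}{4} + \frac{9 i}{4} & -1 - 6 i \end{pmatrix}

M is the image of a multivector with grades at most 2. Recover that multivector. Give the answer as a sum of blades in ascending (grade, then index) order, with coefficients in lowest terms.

Method: 1, rho(\gamma_{1}), rho(\gamma_{2}), rho(\gamma_{3}) form a trace-orthogonal basis of the 2x2 complex matrices (tr(X Y) = 2 if X = Y, else 0), so M = m0*1 + m1*rho(\gamma_{1}) + m2*rho(\gamma_{2}) + m3*rho(\gamma_{3}) with m0 = tr(M)/2 = -1, m1 = tr(M rho(\gamma_{1}))/2 = 0, m2 = tr(M rho(\gamma_{2}))/2 = \frac{9}{4} - \frac{5 i}{4}, m3 = tr(M rho(\gamma_{3}))/2 = 6 i.
Multiplying table entries, the bivector images are rho(\gamma_{12}) = i*rho(\gamma_{3}), rho(\gamma_{13}) = -i*rho(\gamma_{2}), rho(\gamma_{23}) = i*rho(\gamma_{1}); with real blade coefficients the real parts of m0..m3 are the coefficients of 1, \gamma_{1}, \gamma_{2}, \gamma_{3} and the imaginary parts give the bivectors (\gamma_{23}: Im m1, \gamma_{13}: -Im m2, \gamma_{12}: Im m3).
Answer: -1 + \frac{9}{4} \gamma_{2} + 6 \gamma_{12} + \frac{5}{4} \gamma_{13}
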